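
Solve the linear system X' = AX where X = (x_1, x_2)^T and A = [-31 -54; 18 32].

Coefficient matrix A = [[-31, -54], [18, 32]].
Characteristic polynomial det(A - λI) = λ^2 - λ - 20 = 0.
Eigenvalues λ = 5, -4.
For λ=5: (A-λI) row 1 is [-36, -54], so an eigenvector is (3, -2).
For λ=-4: (A-λI) row 1 is [-27, -54], so an eigenvector is (-2, 1).
General solution: C_1e^(5t)(3,-2) + C_2e^(-4t)(-2,1).

x_1(t) = 3C_1e^(5t) - 2C_2e^(-4t), x_2(t) = -2C_1e^(5t) + C_2e^(-4t)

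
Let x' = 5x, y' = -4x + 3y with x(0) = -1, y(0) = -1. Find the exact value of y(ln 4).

A = [[5,0],[-4,3]]; eigenvalues λ = 3, 5.
Eigenvectors: (0,1) for λ=3, (-1,2) for λ=5.
From the initial condition, c_1 = -3, c_2 = 1.
y(ln 4) = (-3)(4^3)(1) + (1)(4^5)(2) = 1856.

1856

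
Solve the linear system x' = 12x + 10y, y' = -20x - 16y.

Coefficient matrix A = [[12, 10], [-20, -16]].
Characteristic polynomial det(A - λI) = λ^2 + 4λ + 8 = 0.
Eigenvalues λ = -2 ± 2i (complex conjugate pair).
For λ=-2+2i: an eigenvector is (-1,1) - i(-2,3) = (-1 + 2i, 1 - 3i).
A real fundamental pair from Re and Im of e^((-2+2i)t)v: X_1 = e^(-2t)(cos(2t)·(-1,1) + sin(2t)·(-2,3)), X_2 = e^(-2t)(sin(2t)·(-1,1) - cos(2t)·(-2,3)).
General solution: C_1X_1 + C_2X_2.

x(t) = -2C_1e^(-2t)sin(2t) - C_1e^(-2t)cos(2t) - C_2e^(-2t)sin(2t) + 2C_2e^(-2t)cos(2t), y(t) = 3C_1e^(-2t)sin(2t) + C_1e^(-2t)cos(2t) + C_2e^(-2t)sin(2t) - 3C_2e^(-2t)cos(2t)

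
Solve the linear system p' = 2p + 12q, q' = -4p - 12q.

p(t) = 3K_1e^(-6t) - 2K_2e^(-4t), q(t) = -2K_1e^(-6t) + K_2e^(-4t)

Coefficient matrix A = [[2, 12], [-4, -12]].
Characteristic polynomial det(A - λI) = λ^2 + 10λ + 24 = 0.
Eigenvalues λ = -6, -4.
For λ=-6: (A-λI) row 1 is [8, 12], so an eigenvector is (3, -2).
For λ=-4: (A-λI) row 1 is [6, 12], so an eigenvector is (-2, 1).
General solution: K_1e^(-6t)(3,-2) + K_2e^(-4t)(-2,1).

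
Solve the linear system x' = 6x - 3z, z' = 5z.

Coefficient matrix A = [[6, -3], [0, 5]].
Characteristic polynomial det(A - λI) = λ^2 - 11λ + 30 = 0.
Eigenvalues λ = 5, 6.
For λ=5: (A-λI) row 1 is [1, -3], so an eigenvector is (3, 1).
For λ=6: (A-λI) row 1 is [0, -3], so an eigenvector is (1, 0).
General solution: K_1e^(5t)(3,1) + K_2e^(6t)(1,0).

x(t) = 3K_1e^(5t) + K_2e^(6t), z(t) = K_1e^(5t)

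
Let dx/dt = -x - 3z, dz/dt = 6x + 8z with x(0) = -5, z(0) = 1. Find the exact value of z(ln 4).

-8048

A = [[-1,-3],[6,8]]; eigenvalues λ = 5, 2.
Eigenvectors: (1,-2) for λ=5, (1,-1) for λ=2.
From the initial condition, c_1 = 4, c_2 = -9.
z(ln 4) = (4)(4^5)(-2) + (-9)(4^2)(-1) = -8048.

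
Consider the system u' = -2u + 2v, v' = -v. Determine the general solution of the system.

Coefficient matrix A = [[-2, 2], [0, -1]].
Characteristic polynomial det(A - λI) = λ^2 + 3λ + 2 = 0.
Eigenvalues λ = -1, -2.
For λ=-1: (A-λI) row 1 is [-1, 2], so an eigenvector is (-2, -1).
For λ=-2: (A-λI) row 1 is [0, 2], so an eigenvector is (1, 0).
General solution: C_1e^(-t)(-2,-1) + C_2e^(-2t)(1,0).

u(t) = -2C_1e^(-t) + C_2e^(-2t), v(t) = -C_1e^(-t)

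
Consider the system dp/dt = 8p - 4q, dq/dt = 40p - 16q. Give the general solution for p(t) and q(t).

Coefficient matrix A = [[8, -4], [40, -16]].
Characteristic polynomial det(A - λI) = λ^2 + 8λ + 32 = 0.
Eigenvalues λ = -4 ± 4i (complex conjugate pair).
For λ=-4+4i: an eigenvector is (-1,-3) - i(0,-1) = (-1, -3 + i).
A real fundamental pair from Re and Im of e^((-4+4i)t)v: X_1 = e^(-4t)(cos(4t)·(-1,-3) + sin(4t)·(0,-1)), X_2 = e^(-4t)(sin(4t)·(-1,-3) - cos(4t)·(0,-1)).
General solution: c_1X_1 + c_2X_2.

p(t) = -c_1e^(-4t)cos(4t) - c_2e^(-4t)sin(4t), q(t) = -c_1e^(-4t)sin(4t) - 3c_1e^(-4t)cos(4t) - 3c_2e^(-4t)sin(4t) + c_2e^(-4t)cos(4t)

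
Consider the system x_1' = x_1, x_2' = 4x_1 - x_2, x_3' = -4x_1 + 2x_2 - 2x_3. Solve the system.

x_1(t) = C_1e^(t), x_2(t) = 2C_1e^(t) + C_2e^(-t), x_3(t) = 2C_2e^(-t) + C_3e^(-2t)

Coefficient matrix A = [[1, 0, 0], [4, -1, 0], [-4, 2, -2]].
det(A - λI) = 0 gives eigenvalues λ = 1, -1, -2.
For λ=1: eigenvector (1,2,0).
For λ=-1: eigenvector (0,1,2).
For λ=-2: eigenvector (0,0,1).
General solution: C_1e^(t)(1,2,0) + C_2e^(-t)(0,1,2) + C_3e^(-2t)(0,0,1).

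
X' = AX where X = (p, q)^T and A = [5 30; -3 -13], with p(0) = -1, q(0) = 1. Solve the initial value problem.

p(t) = 7e^(-4t)sin(3t) - e^(-4t)cos(3t), q(t) = -2e^(-4t)sin(3t) + e^(-4t)cos(3t)

Coefficient matrix A = [[5, 30], [-3, -13]].
Characteristic polynomial det(A - λI) = λ^2 + 8λ + 25 = 0.
Eigenvalues λ = -4 ± 3i (complex conjugate pair).
For λ=-4+3i: an eigenvector is (-1,0) - i(-3,1) = (-1 + 3i, 0 - i).
A real fundamental pair from Re and Im of e^((-4+3i)t)v: X_1 = e^(-4t)(cos(3t)·(-1,0) + sin(3t)·(-3,1)), X_2 = e^(-4t)(sin(3t)·(-1,0) - cos(3t)·(-3,1)).
General solution: K_1X_1 + K_2X_2.
Applying p(0)=-1, q(0)=1 gives K_1=-2, K_2=-1.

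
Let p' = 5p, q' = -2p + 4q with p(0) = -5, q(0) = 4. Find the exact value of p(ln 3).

A = [[5,0],[-2,4]]; eigenvalues λ = 4, 5.
Eigenvectors: (0,-1) for λ=4, (1,-2) for λ=5.
From the initial condition, c_1 = 6, c_2 = -5.
p(ln 3) = (6)(3^4)(0) + (-5)(3^5)(1) = -1215.

-1215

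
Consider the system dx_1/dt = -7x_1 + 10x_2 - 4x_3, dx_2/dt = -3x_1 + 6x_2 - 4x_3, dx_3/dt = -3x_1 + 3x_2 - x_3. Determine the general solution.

Coefficient matrix A = [[-7, 10, -4], [-3, 6, -4], [-3, 3, -1]].
det(A - λI) = 0 gives eigenvalues λ = -4, -1, 3.
For λ=-4: eigenvector (-2,-1,-1).
For λ=-1: eigenvector (1,1,1).
For λ=3: eigenvector (-1,-1,0).
General solution: K_1e^(-4t)(-2,-1,-1) + K_2e^(-t)(1,1,1) + K_3e^(3t)(-1,-1,0).

x_1(t) = -2K_1e^(-4t) + K_2e^(-t) - K_3e^(3t), x_2(t) = -K_1e^(-4t) + K_2e^(-t) - K_3e^(3t), x_3(t) = -K_1e^(-4t) + K_2e^(-t)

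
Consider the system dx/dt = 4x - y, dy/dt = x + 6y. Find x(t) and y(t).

Coefficient matrix A = [[4, -1], [1, 6]].
Characteristic polynomial det(A - λI) = λ^2 - 10λ + 25 = 0.
Single eigenvalue λ = 5 with algebraic multiplicity 2.
Eigenvector v = (-1,1); generalized eigenvector w with (A-λI)w=v is (3,-2).
General solution: e^(5t)[C_1·v + C_2·(t·v + w)].

x(t) = -C_1e^(5t) - C_2te^(5t) + 3C_2e^(5t), y(t) = C_1e^(5t) + C_2te^(5t) - 2C_2e^(5t)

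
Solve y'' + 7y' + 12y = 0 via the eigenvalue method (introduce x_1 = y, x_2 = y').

y(t) = c_1e^(-3t) + c_2e^(-4t)

Let x_1 = y, x_2 = y'. Then x_1' = x_2 and x_2' = -12x_1 - 7x_2.
A = [[0,1],[-12,-7]]; det(A-λI) = λ^2 + 7λ + 12.
Eigenvalues λ = -3, -4 with eigenvectors (1,-3), (1,-4).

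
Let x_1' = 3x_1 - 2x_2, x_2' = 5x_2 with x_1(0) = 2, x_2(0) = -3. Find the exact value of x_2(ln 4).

-3072

A = [[3,-2],[0,5]]; eigenvalues λ = 5, 3.
Eigenvectors: (1,-1) for λ=5, (-1,0) for λ=3.
From the initial condition, c_1 = 3, c_2 = 1.
x_2(ln 4) = (3)(4^5)(-1) + (1)(4^3)(0) = -3072.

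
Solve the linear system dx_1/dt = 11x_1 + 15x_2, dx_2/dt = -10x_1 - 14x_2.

x_1(t) = c_1e^(-4t) - 3c_2e^(t), x_2(t) = -c_1e^(-4t) + 2c_2e^(t)

Coefficient matrix A = [[11, 15], [-10, -14]].
Characteristic polynomial det(A - λI) = λ^2 + 3λ - 4 = 0.
Eigenvalues λ = -4, 1.
For λ=-4: (A-λI) row 1 is [15, 15], so an eigenvector is (1, -1).
For λ=1: (A-λI) row 1 is [10, 15], so an eigenvector is (-3, 2).
General solution: c_1e^(-4t)(1,-1) + c_2e^(t)(-3,2).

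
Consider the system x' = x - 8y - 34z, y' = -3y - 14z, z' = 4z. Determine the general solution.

Coefficient matrix A = [[1, -8, -34], [0, -3, -14], [0, 0, 4]].
det(A - λI) = 0 gives eigenvalues λ = 1, -3, 4.
For λ=1: eigenvector (1,0,0).
For λ=-3: eigenvector (2,1,0).
For λ=4: eigenvector (-6,-2,1).
General solution: K_1e^(t)(1,0,0) + K_2e^(-3t)(2,1,0) + K_3e^(4t)(-6,-2,1).

x(t) = K_1e^(t) + 2K_2e^(-3t) - 6K_3e^(4t), y(t) = K_2e^(-3t) - 2K_3e^(4t), z(t) = K_3e^(4t)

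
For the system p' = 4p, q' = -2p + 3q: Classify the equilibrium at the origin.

unstable node

A = [[4,0],[-2,3]]; det(A-λI) = λ^2 - 7λ + 12.
λ = 4, 3: both positive.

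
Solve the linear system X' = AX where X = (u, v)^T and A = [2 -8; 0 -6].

u(t) = c_1e^(-6t) - c_2e^(2t), v(t) = c_1e^(-6t)

Coefficient matrix A = [[2, -8], [0, -6]].
Characteristic polynomial det(A - λI) = λ^2 + 4λ - 12 = 0.
Eigenvalues λ = -6, 2.
For λ=-6: (A-λI) row 1 is [8, -8], so an eigenvector is (1, 1).
For λ=2: (A-λI) row 1 is [0, -8], so an eigenvector is (-1, 0).
General solution: c_1e^(-6t)(1,1) + c_2e^(2t)(-1,0).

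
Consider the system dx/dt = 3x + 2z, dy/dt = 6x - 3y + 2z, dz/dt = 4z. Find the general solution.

Coefficient matrix A = [[3, 0, 2], [6, -3, 2], [0, 0, 4]].
det(A - λI) = 0 gives eigenvalues λ = -3, 4, 3.
For λ=-3: eigenvector (0,-1,0).
For λ=4: eigenvector (2,2,1).
For λ=3: eigenvector (1,1,0).
General solution: K_1e^(-3t)(0,-1,0) + K_2e^(4t)(2,2,1) + K_3e^(3t)(1,1,0).

x(t) = 2K_2e^(4t) + K_3e^(3t), y(t) = -K_1e^(-3t) + 2K_2e^(4t) + K_3e^(3t), z(t) = K_2e^(4t)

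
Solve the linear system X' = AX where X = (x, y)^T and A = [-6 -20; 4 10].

Coefficient matrix A = [[-6, -20], [4, 10]].
Characteristic polynomial det(A - λI) = λ^2 - 4λ + 20 = 0.
Eigenvalues λ = 2 ± 4i (complex conjugate pair).
For λ=2+4i: an eigenvector is (-1,0) - i(2,-1) = (-1 - 2i, 0 + i).
A real fundamental pair from Re and Im of e^((2+4i)t)v: X_1 = e^(2t)(cos(4t)·(-1,0) + sin(4t)·(2,-1)), X_2 = e^(2t)(sin(4t)·(-1,0) - cos(4t)·(2,-1)).
General solution: C_1X_1 + C_2X_2.

x(t) = 2C_1e^(2t)sin(4t) - C_1e^(2t)cos(4t) - C_2e^(2t)sin(4t) - 2C_2e^(2t)cos(4t), y(t) = -C_1e^(2t)sin(4t) + C_2e^(2t)cos(4t)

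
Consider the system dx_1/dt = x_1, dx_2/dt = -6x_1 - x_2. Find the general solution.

x_1(t) = K_2e^(t), x_2(t) = -K_1e^(-t) - 3K_2e^(t)

Coefficient matrix A = [[1, 0], [-6, -1]].
Characteristic polynomial det(A - λI) = λ^2 - 1 = 0.
Eigenvalues λ = -1, 1.
For λ=-1: (A-λI) row 1 is [2, 0], so an eigenvector is (0, -1).
For λ=1: (A-λI) row 2 is [-6, -2], so an eigenvector is (1, -3).
General solution: K_1e^(-t)(0,-1) + K_2e^(t)(1,-3).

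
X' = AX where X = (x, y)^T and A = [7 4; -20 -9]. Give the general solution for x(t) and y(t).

x(t) = c_1e^(-t)cos(4t) + c_2e^(-t)sin(4t), y(t) = -c_1e^(-t)sin(4t) - 2c_1e^(-t)cos(4t) - 2c_2e^(-t)sin(4t) + c_2e^(-t)cos(4t)

Coefficient matrix A = [[7, 4], [-20, -9]].
Characteristic polynomial det(A - λI) = λ^2 + 2λ + 17 = 0.
Eigenvalues λ = -1 ± 4i (complex conjugate pair).
For λ=-1+4i: an eigenvector is (1,-2) - i(0,-1) = (1, -2 + i).
A real fundamental pair from Re and Im of e^((-1+4i)t)v: X_1 = e^(-t)(cos(4t)·(1,-2) + sin(4t)·(0,-1)), X_2 = e^(-t)(sin(4t)·(1,-2) - cos(4t)·(0,-1)).
General solution: c_1X_1 + c_2X_2.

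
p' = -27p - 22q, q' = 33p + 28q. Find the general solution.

Coefficient matrix A = [[-27, -22], [33, 28]].
Characteristic polynomial det(A - λI) = λ^2 - λ - 30 = 0.
Eigenvalues λ = 6, -5.
For λ=6: (A-λI) row 1 is [-33, -22], so an eigenvector is (2, -3).
For λ=-5: (A-λI) row 1 is [-22, -22], so an eigenvector is (1, -1).
General solution: C_1e^(6t)(2,-3) + C_2e^(-5t)(1,-1).

p(t) = 2C_1e^(6t) + C_2e^(-5t), q(t) = -3C_1e^(6t) - C_2e^(-5t)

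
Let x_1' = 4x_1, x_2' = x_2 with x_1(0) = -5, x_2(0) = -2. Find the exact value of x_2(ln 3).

-6

A = [[4,0],[0,1]]; eigenvalues λ = 1, 4.
Eigenvectors: (0,1) for λ=1, (-1,0) for λ=4.
From the initial condition, c_1 = -2, c_2 = 5.
x_2(ln 3) = (-2)(3^1)(1) + (5)(3^4)(0) = -6.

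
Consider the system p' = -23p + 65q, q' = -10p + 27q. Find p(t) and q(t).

p(t) = -2c_1e^(2t)sin(5t) + 3c_1e^(2t)cos(5t) + 3c_2e^(2t)sin(5t) + 2c_2e^(2t)cos(5t), q(t) = -c_1e^(2t)sin(5t) + c_1e^(2t)cos(5t) + c_2e^(2t)sin(5t) + c_2e^(2t)cos(5t)

Coefficient matrix A = [[-23, 65], [-10, 27]].
Characteristic polynomial det(A - λI) = λ^2 - 4λ + 29 = 0.
Eigenvalues λ = 2 ± 5i (complex conjugate pair).
For λ=2+5i: an eigenvector is (3,1) - i(-2,-1) = (3 + 2i, 1 + i).
A real fundamental pair from Re and Im of e^((2+5i)t)v: X_1 = e^(2t)(cos(5t)·(3,1) + sin(5t)·(-2,-1)), X_2 = e^(2t)(sin(5t)·(3,1) - cos(5t)·(-2,-1)).
General solution: c_1X_1 + c_2X_2.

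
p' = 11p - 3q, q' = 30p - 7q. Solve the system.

Coefficient matrix A = [[11, -3], [30, -7]].
Characteristic polynomial det(A - λI) = λ^2 - 4λ + 13 = 0.
Eigenvalues λ = 2 ± 3i (complex conjugate pair).
For λ=2+3i: an eigenvector is (1,3) - i(0,1) = (1, 3 - i).
A real fundamental pair from Re and Im of e^((2+3i)t)v: X_1 = e^(2t)(cos(3t)·(1,3) + sin(3t)·(0,1)), X_2 = e^(2t)(sin(3t)·(1,3) - cos(3t)·(0,1)).
General solution: C_1X_1 + C_2X_2.

p(t) = C_1e^(2t)cos(3t) + C_2e^(2t)sin(3t), q(t) = C_1e^(2t)sin(3t) + 3C_1e^(2t)cos(3t) + 3C_2e^(2t)sin(3t) - C_2e^(2t)cos(3t)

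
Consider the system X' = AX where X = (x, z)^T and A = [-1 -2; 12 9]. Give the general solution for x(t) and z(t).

Coefficient matrix A = [[-1, -2], [12, 9]].
Characteristic polynomial det(A - λI) = λ^2 - 8λ + 15 = 0.
Eigenvalues λ = 5, 3.
For λ=5: (A-λI) row 1 is [-6, -2], so an eigenvector is (-1, 3).
For λ=3: (A-λI) row 1 is [-4, -2], so an eigenvector is (-1, 2).
General solution: C_1e^(5t)(-1,3) + C_2e^(3t)(-1,2).

x(t) = -C_1e^(5t) - C_2e^(3t), z(t) = 3C_1e^(5t) + 2C_2e^(3t)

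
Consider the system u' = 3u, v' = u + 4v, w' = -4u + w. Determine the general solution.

u(t) = K_2e^(3t), v(t) = K_1e^(4t) - K_2e^(3t), w(t) = -2K_2e^(3t) + K_3e^(t)

Coefficient matrix A = [[3, 0, 0], [1, 4, 0], [-4, 0, 1]].
det(A - λI) = 0 gives eigenvalues λ = 4, 3, 1.
For λ=4: eigenvector (0,1,0).
For λ=3: eigenvector (1,-1,-2).
For λ=1: eigenvector (0,0,1).
General solution: K_1e^(4t)(0,1,0) + K_2e^(3t)(1,-1,-2) + K_3e^(t)(0,0,1).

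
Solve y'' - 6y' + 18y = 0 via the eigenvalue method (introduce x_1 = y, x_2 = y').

Let x_1 = y, x_2 = y'. Then x_1' = x_2 and x_2' = -18x_1 + 6x_2.
A = [[0,1],[-18,6]]; det(A-λI) = λ^2 - 6λ + 18.
Eigenvalues λ = 3 ± 3i.

y(t) = C_1e^(3t)cos(3t) + C_2e^(3t)sin(3t)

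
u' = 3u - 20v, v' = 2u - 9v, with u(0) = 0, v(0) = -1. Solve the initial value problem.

Coefficient matrix A = [[3, -20], [2, -9]].
Characteristic polynomial det(A - λI) = λ^2 + 6λ + 13 = 0.
Eigenvalues λ = -3 ± 2i (complex conjugate pair).
For λ=-3+2i: an eigenvector is (-1,0) - i(-3,-1) = (-1 + 3i, 0 + i).
A real fundamental pair from Re and Im of e^((-3+2i)t)v: X_1 = e^(-3t)(cos(2t)·(-1,0) + sin(2t)·(-3,-1)), X_2 = e^(-3t)(sin(2t)·(-1,0) - cos(2t)·(-3,-1)).
General solution: c_1X_1 + c_2X_2.
Applying u(0)=0, v(0)=-1 gives c_1=-3, c_2=-1.

u(t) = 10e^(-3t)sin(2t), v(t) = 3e^(-3t)sin(2t) - e^(-3t)cos(2t)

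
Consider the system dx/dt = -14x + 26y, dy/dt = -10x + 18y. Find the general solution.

Coefficient matrix A = [[-14, 26], [-10, 18]].
Characteristic polynomial det(A - λI) = λ^2 - 4λ + 8 = 0.
Eigenvalues λ = 2 ± 2i (complex conjugate pair).
For λ=2+2i: an eigenvector is (-3,-2) - i(-2,-1) = (-3 + 2i, -2 + i).
A real fundamental pair from Re and Im of e^((2+2i)t)v: X_1 = e^(2t)(cos(2t)·(-3,-2) + sin(2t)·(-2,-1)), X_2 = e^(2t)(sin(2t)·(-3,-2) - cos(2t)·(-2,-1)).
General solution: C_1X_1 + C_2X_2.

x(t) = -2C_1e^(2t)sin(2t) - 3C_1e^(2t)cos(2t) - 3C_2e^(2t)sin(2t) + 2C_2e^(2t)cos(2t), y(t) = -C_1e^(2t)sin(2t) - 2C_1e^(2t)cos(2t) - 2C_2e^(2t)sin(2t) + C_2e^(2t)cos(2t)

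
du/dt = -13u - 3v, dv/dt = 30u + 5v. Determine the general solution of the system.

Coefficient matrix A = [[-13, -3], [30, 5]].
Characteristic polynomial det(A - λI) = λ^2 + 8λ + 25 = 0.
Eigenvalues λ = -4 ± 3i (complex conjugate pair).
For λ=-4+3i: an eigenvector is (0,1) - i(-1,3) = (0 + i, 1 - 3i).
A real fundamental pair from Re and Im of e^((-4+3i)t)v: X_1 = e^(-4t)(cos(3t)·(0,1) + sin(3t)·(-1,3)), X_2 = e^(-4t)(sin(3t)·(0,1) - cos(3t)·(-1,3)).
General solution: c_1X_1 + c_2X_2.

u(t) = -c_1e^(-4t)sin(3t) + c_2e^(-4t)cos(3t), v(t) = 3c_1e^(-4t)sin(3t) + c_1e^(-4t)cos(3t) + c_2e^(-4t)sin(3t) - 3c_2e^(-4t)cos(3t)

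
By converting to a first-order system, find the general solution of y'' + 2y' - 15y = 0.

Let x_1 = y, x_2 = y'. Then x_1' = x_2 and x_2' = 15x_1 - 2x_2.
A = [[0,1],[15,-2]]; det(A-λI) = λ^2 + 2λ - 15.
Eigenvalues λ = -5, 3 with eigenvectors (1,-5), (1,3).

y(t) = C_1e^(-5t) + C_2e^(3t)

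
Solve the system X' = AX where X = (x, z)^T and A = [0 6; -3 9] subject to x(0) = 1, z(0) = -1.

Coefficient matrix A = [[0, 6], [-3, 9]].
Characteristic polynomial det(A - λI) = λ^2 - 9λ + 18 = 0.
Eigenvalues λ = 6, 3.
For λ=6: (A-λI) row 1 is [-6, 6], so an eigenvector is (-1, -1).
For λ=3: (A-λI) row 1 is [-3, 6], so an eigenvector is (2, 1).
General solution: K_1e^(6t)(-1,-1) + K_2e^(3t)(2,1).
Applying x(0)=1, z(0)=-1 gives K_1=3, K_2=2.

x(t) = -3e^(6t) + 4e^(3t), z(t) = -3e^(6t) + 2e^(3t)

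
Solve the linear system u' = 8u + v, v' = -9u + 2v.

Coefficient matrix A = [[8, 1], [-9, 2]].
Characteristic polynomial det(A - λI) = λ^2 - 10λ + 25 = 0.
Single eigenvalue λ = 5 with algebraic multiplicity 2.
Eigenvector v = (1,-3); generalized eigenvector w with (A-λI)w=v is (1,-2).
General solution: e^(5t)[c_1·v + c_2·(t·v + w)].

u(t) = c_1e^(5t) + c_2te^(5t) + c_2e^(5t), v(t) = -3c_1e^(5t) - 3c_2te^(5t) - 2c_2e^(5t)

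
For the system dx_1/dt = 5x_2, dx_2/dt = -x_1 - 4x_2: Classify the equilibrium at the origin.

A = [[0,5],[-1,-4]]; det(A-λI) = λ^2 + 4λ + 5.
λ = -2 ± i: negative real part.

stable spiral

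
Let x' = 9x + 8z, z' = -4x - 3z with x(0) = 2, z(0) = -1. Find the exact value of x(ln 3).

A = [[9,8],[-4,-3]]; eigenvalues λ = 1, 5.
Eigenvectors: (1,-1) for λ=1, (-2,1) for λ=5.
From the initial condition, c_1 = 0, c_2 = -1.
x(ln 3) = (0)(3^1)(1) + (-1)(3^5)(-2) = 486.

486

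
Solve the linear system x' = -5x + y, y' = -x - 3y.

Coefficient matrix A = [[-5, 1], [-1, -3]].
Characteristic polynomial det(A - λI) = λ^2 + 8λ + 16 = 0.
Single eigenvalue λ = -4 with algebraic multiplicity 2.
Eigenvector v = (1,1); generalized eigenvector w with (A-λI)w=v is (-3,-2).
General solution: e^(-4t)[c_1·v + c_2·(t·v + w)].

x(t) = c_1e^(-4t) + c_2te^(-4t) - 3c_2e^(-4t), y(t) = c_1e^(-4t) + c_2te^(-4t) - 2c_2e^(-4t)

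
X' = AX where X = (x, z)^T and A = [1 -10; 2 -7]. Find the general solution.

x(t) = 2c_1e^(-3t)sin(2t) + c_1e^(-3t)cos(2t) + c_2e^(-3t)sin(2t) - 2c_2e^(-3t)cos(2t), z(t) = c_1e^(-3t)sin(2t) - c_2e^(-3t)cos(2t)

Coefficient matrix A = [[1, -10], [2, -7]].
Characteristic polynomial det(A - λI) = λ^2 + 6λ + 13 = 0.
Eigenvalues λ = -3 ± 2i (complex conjugate pair).
For λ=-3+2i: an eigenvector is (1,0) - i(2,1) = (1 - 2i, 0 - i).
A real fundamental pair from Re and Im of e^((-3+2i)t)v: X_1 = e^(-3t)(cos(2t)·(1,0) + sin(2t)·(2,1)), X_2 = e^(-3t)(sin(2t)·(1,0) - cos(2t)·(2,1)).
General solution: c_1X_1 + c_2X_2.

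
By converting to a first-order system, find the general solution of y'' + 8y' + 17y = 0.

Let x_1 = y, x_2 = y'. Then x_1' = x_2 and x_2' = -17x_1 - 8x_2.
A = [[0,1],[-17,-8]]; det(A-λI) = λ^2 + 8λ + 17.
Eigenvalues λ = -4 ± i.

y(t) = K_1e^(-4t)cos(t) + K_2e^(-4t)sin(t)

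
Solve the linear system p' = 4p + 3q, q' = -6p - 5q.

Coefficient matrix A = [[4, 3], [-6, -5]].
Characteristic polynomial det(A - λI) = λ^2 + λ - 2 = 0.
Eigenvalues λ = -2, 1.
For λ=-2: (A-λI) row 1 is [6, 3], so an eigenvector is (1, -2).
For λ=1: (A-λI) row 1 is [3, 3], so an eigenvector is (-1, 1).
General solution: K_1e^(-2t)(1,-2) + K_2e^(t)(-1,1).

p(t) = K_1e^(-2t) - K_2e^(t), q(t) = -2K_1e^(-2t) + K_2e^(t)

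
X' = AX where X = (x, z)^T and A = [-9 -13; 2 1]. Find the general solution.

x(t) = -2K_1e^(-4t)sin(t) + 3K_1e^(-4t)cos(t) + 3K_2e^(-4t)sin(t) + 2K_2e^(-4t)cos(t), z(t) = K_1e^(-4t)sin(t) - K_1e^(-4t)cos(t) - K_2e^(-4t)sin(t) - K_2e^(-4t)cos(t)

Coefficient matrix A = [[-9, -13], [2, 1]].
Characteristic polynomial det(A - λI) = λ^2 + 8λ + 17 = 0.
Eigenvalues λ = -4 ± i (complex conjugate pair).
For λ=-4+i: an eigenvector is (3,-1) - i(-2,1) = (3 + 2i, -1 - i).
A real fundamental pair from Re and Im of e^((-4+i)t)v: X_1 = e^(-4t)(cos(t)·(3,-1) + sin(t)·(-2,1)), X_2 = e^(-4t)(sin(t)·(3,-1) - cos(t)·(-2,1)).
General solution: K_1X_1 + K_2X_2.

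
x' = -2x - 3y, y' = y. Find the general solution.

Coefficient matrix A = [[-2, -3], [0, 1]].
Characteristic polynomial det(A - λI) = λ^2 + λ - 2 = 0.
Eigenvalues λ = 1, -2.
For λ=1: (A-λI) row 1 is [-3, -3], so an eigenvector is (1, -1).
For λ=-2: (A-λI) row 1 is [0, -3], so an eigenvector is (1, 0).
General solution: c_1e^(t)(1,-1) + c_2e^(-2t)(1,0).

x(t) = c_1e^(t) + c_2e^(-2t), y(t) = -c_1e^(t)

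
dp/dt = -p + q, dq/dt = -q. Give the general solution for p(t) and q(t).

Coefficient matrix A = [[-1, 1], [0, -1]].
Characteristic polynomial det(A - λI) = λ^2 + 2λ + 1 = 0.
Single eigenvalue λ = -1 with algebraic multiplicity 2.
Eigenvector v = (-1,0); generalized eigenvector w with (A-λI)w=v is (-2,-1).
General solution: e^(-t)[C_1·v + C_2·(t·v + w)].

p(t) = -C_1e^(-t) - C_2te^(-t) - 2C_2e^(-t), q(t) = -C_2e^(-t)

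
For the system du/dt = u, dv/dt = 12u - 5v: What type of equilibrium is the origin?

saddle

A = [[1,0],[12,-5]]; det(A-λI) = λ^2 + 4λ - 5.
λ = -5, 1: opposite signs.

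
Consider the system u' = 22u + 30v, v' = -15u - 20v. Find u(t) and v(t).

u(t) = 3C_1e^(t)sin(3t) - C_1e^(t)cos(3t) - C_2e^(t)sin(3t) - 3C_2e^(t)cos(3t), v(t) = -2C_1e^(t)sin(3t) + C_1e^(t)cos(3t) + C_2e^(t)sin(3t) + 2C_2e^(t)cos(3t)

Coefficient matrix A = [[22, 30], [-15, -20]].
Characteristic polynomial det(A - λI) = λ^2 - 2λ + 10 = 0.
Eigenvalues λ = 1 ± 3i (complex conjugate pair).
For λ=1+3i: an eigenvector is (-1,1) - i(3,-2) = (-1 - 3i, 1 + 2i).
A real fundamental pair from Re and Im of e^((1+3i)t)v: X_1 = e^(t)(cos(3t)·(-1,1) + sin(3t)·(3,-2)), X_2 = e^(t)(sin(3t)·(-1,1) - cos(3t)·(3,-2)).
General solution: C_1X_1 + C_2X_2.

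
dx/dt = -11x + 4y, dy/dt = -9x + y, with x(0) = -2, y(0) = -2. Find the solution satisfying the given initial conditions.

x(t) = 4te^(-5t) - 2e^(-5t), y(t) = 6te^(-5t) - 2e^(-5t)

Coefficient matrix A = [[-11, 4], [-9, 1]].
Characteristic polynomial det(A - λI) = λ^2 + 10λ + 25 = 0.
Single eigenvalue λ = -5 with algebraic multiplicity 2.
Eigenvector v = (-2,-3); generalized eigenvector w with (A-λI)w=v is (1,1).
General solution: e^(-5t)[c_1·v + c_2·(t·v + w)].
Applying x(0)=-2, y(0)=-2 gives c_1=0, c_2=-2.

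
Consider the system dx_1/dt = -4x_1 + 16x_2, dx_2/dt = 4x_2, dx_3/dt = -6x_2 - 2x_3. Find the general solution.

x_1(t) = 2K_2e^(4t) + K_3e^(-4t), x_2(t) = K_2e^(4t), x_3(t) = K_1e^(-2t) - K_2e^(4t)

Coefficient matrix A = [[-4, 16, 0], [0, 4, 0], [0, -6, -2]].
det(A - λI) = 0 gives eigenvalues λ = -2, 4, -4.
For λ=-2: eigenvector (0,0,1).
For λ=4: eigenvector (2,1,-1).
For λ=-4: eigenvector (1,0,0).
General solution: K_1e^(-2t)(0,0,1) + K_2e^(4t)(2,1,-1) + K_3e^(-4t)(1,0,0).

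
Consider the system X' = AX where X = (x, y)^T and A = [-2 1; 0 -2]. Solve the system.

Coefficient matrix A = [[-2, 1], [0, -2]].
Characteristic polynomial det(A - λI) = λ^2 + 4λ + 4 = 0.
Single eigenvalue λ = -2 with algebraic multiplicity 2.
Eigenvector v = (1,0); generalized eigenvector w with (A-λI)w=v is (2,1).
General solution: e^(-2t)[C_1·v + C_2·(t·v + w)].

x(t) = C_1e^(-2t) + C_2te^(-2t) + 2C_2e^(-2t), y(t) = C_2e^(-2t)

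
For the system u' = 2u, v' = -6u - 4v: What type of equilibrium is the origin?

saddle

A = [[2,0],[-6,-4]]; det(A-λI) = λ^2 + 2λ - 8.
λ = -4, 2: opposite signs.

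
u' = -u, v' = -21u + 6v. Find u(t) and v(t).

Coefficient matrix A = [[-1, 0], [-21, 6]].
Characteristic polynomial det(A - λI) = λ^2 - 5λ - 6 = 0.
Eigenvalues λ = 6, -1.
For λ=6: (A-λI) row 1 is [-7, 0], so an eigenvector is (0, -1).
For λ=-1: (A-λI) row 2 is [-21, 7], so an eigenvector is (-1, -3).
General solution: C_1e^(6t)(0,-1) + C_2e^(-t)(-1,-3).

u(t) = -C_2e^(-t), v(t) = -C_1e^(6t) - 3C_2e^(-t)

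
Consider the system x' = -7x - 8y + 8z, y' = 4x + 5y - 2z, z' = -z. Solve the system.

x(t) = 8K_1e^(-t) - 2K_2e^(-3t) - K_3e^(t), y(t) = -5K_1e^(-t) + K_2e^(-3t) + K_3e^(t), z(t) = K_1e^(-t)

Coefficient matrix A = [[-7, -8, 8], [4, 5, -2], [0, 0, -1]].
det(A - λI) = 0 gives eigenvalues λ = -1, -3, 1.
For λ=-1: eigenvector (8,-5,1).
For λ=-3: eigenvector (-2,1,0).
For λ=1: eigenvector (-1,1,0).
General solution: K_1e^(-t)(8,-5,1) + K_2e^(-3t)(-2,1,0) + K_3e^(t)(-1,1,0).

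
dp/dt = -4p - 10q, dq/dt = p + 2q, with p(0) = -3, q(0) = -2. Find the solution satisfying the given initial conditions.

Coefficient matrix A = [[-4, -10], [1, 2]].
Characteristic polynomial det(A - λI) = λ^2 + 2λ + 2 = 0.
Eigenvalues λ = -1 ± i (complex conjugate pair).
For λ=-1+i: an eigenvector is (-3,1) - i(-1,0) = (-3 + i, 1).
A real fundamental pair from Re and Im of e^((-1+i)t)v: X_1 = e^(-t)(cos(t)·(-3,1) + sin(t)·(-1,0)), X_2 = e^(-t)(sin(t)·(-3,1) - cos(t)·(-1,0)).
General solution: C_1X_1 + C_2X_2.
Applying p(0)=-3, q(0)=-2 gives C_1=-2, C_2=-9.

p(t) = 29e^(-t)sin(t) - 3e^(-t)cos(t), q(t) = -9e^(-t)sin(t) - 2e^(-t)cos(t)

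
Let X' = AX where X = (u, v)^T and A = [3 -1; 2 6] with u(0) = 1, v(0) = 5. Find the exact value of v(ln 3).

2349

A = [[3,-1],[2,6]]; eigenvalues λ = 4, 5.
Eigenvectors: (1,-1) for λ=4, (-1,2) for λ=5.
From the initial condition, c_1 = 7, c_2 = 6.
v(ln 3) = (7)(3^4)(-1) + (6)(3^5)(2) = 2349.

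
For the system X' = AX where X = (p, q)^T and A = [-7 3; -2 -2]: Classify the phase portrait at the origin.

A = [[-7,3],[-2,-2]]; det(A-λI) = λ^2 + 9λ + 20.
λ = -5, -4: both negative.

stable node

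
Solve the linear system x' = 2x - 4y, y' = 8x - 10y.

Coefficient matrix A = [[2, -4], [8, -10]].
Characteristic polynomial det(A - λI) = λ^2 + 8λ + 12 = 0.
Eigenvalues λ = -6, -2.
For λ=-6: (A-λI) row 1 is [8, -4], so an eigenvector is (1, 2).
For λ=-2: (A-λI) row 1 is [4, -4], so an eigenvector is (1, 1).
General solution: C_1e^(-6t)(1,2) + C_2e^(-2t)(1,1).

x(t) = C_1e^(-6t) + C_2e^(-2t), y(t) = 2C_1e^(-6t) + C_2e^(-2t)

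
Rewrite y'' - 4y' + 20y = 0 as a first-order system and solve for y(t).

y(t) = C_1e^(2t)cos(4t) + C_2e^(2t)sin(4t)

Let x_1 = y, x_2 = y'. Then x_1' = x_2 and x_2' = -20x_1 + 4x_2.
A = [[0,1],[-20,4]]; det(A-λI) = λ^2 - 4λ + 20.
Eigenvalues λ = 2 ± 4i.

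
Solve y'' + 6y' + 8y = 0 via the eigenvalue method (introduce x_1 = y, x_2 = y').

y(t) = K_1e^(-2t) + K_2e^(-4t)

Let x_1 = y, x_2 = y'. Then x_1' = x_2 and x_2' = -8x_1 - 6x_2.
A = [[0,1],[-8,-6]]; det(A-λI) = λ^2 + 6λ + 8.
Eigenvalues λ = -2, -4 with eigenvectors (1,-2), (1,-4).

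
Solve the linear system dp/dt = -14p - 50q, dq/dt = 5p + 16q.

p(t) = 3K_1e^(t)sin(5t) - K_1e^(t)cos(5t) - K_2e^(t)sin(5t) - 3K_2e^(t)cos(5t), q(t) = -K_1e^(t)sin(5t) + K_2e^(t)cos(5t)

Coefficient matrix A = [[-14, -50], [5, 16]].
Characteristic polynomial det(A - λI) = λ^2 - 2λ + 26 = 0.
Eigenvalues λ = 1 ± 5i (complex conjugate pair).
For λ=1+5i: an eigenvector is (-1,0) - i(3,-1) = (-1 - 3i, 0 + i).
A real fundamental pair from Re and Im of e^((1+5i)t)v: X_1 = e^(t)(cos(5t)·(-1,0) + sin(5t)·(3,-1)), X_2 = e^(t)(sin(5t)·(-1,0) - cos(5t)·(3,-1)).
General solution: K_1X_1 + K_2X_2.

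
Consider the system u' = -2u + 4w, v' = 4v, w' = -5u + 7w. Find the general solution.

Coefficient matrix A = [[-2, 0, 4], [0, 4, 0], [-5, 0, 7]].
det(A - λI) = 0 gives eigenvalues λ = 4, 2, 3.
For λ=4: eigenvector (0,1,0).
For λ=2: eigenvector (1,0,1).
For λ=3: eigenvector (4,0,5).
General solution: K_1e^(4t)(0,1,0) + K_2e^(2t)(1,0,1) + K_3e^(3t)(4,0,5).

u(t) = K_2e^(2t) + 4K_3e^(3t), v(t) = K_1e^(4t), w(t) = K_2e^(2t) + 5K_3e^(3t)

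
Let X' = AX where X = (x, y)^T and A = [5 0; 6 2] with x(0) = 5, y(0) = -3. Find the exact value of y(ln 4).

A = [[5,0],[6,2]]; eigenvalues λ = 2, 5.
Eigenvectors: (0,1) for λ=2, (1,2) for λ=5.
From the initial condition, c_1 = -13, c_2 = 5.
y(ln 4) = (-13)(4^2)(1) + (5)(4^5)(2) = 10032.

10032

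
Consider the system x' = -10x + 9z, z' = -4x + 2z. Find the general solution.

Coefficient matrix A = [[-10, 9], [-4, 2]].
Characteristic polynomial det(A - λI) = λ^2 + 8λ + 16 = 0.
Single eigenvalue λ = -4 with algebraic multiplicity 2.
Eigenvector v = (-3,-2); generalized eigenvector w with (A-λI)w=v is (2,1).
General solution: e^(-4t)[c_1·v + c_2·(t·v + w)].

x(t) = -3c_1e^(-4t) - 3c_2te^(-4t) + 2c_2e^(-4t), z(t) = -2c_1e^(-4t) - 2c_2te^(-4t) + c_2e^(-4t)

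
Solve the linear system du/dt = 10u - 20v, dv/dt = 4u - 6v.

u(t) = 2c_1e^(2t)sin(4t) + c_1e^(2t)cos(4t) + c_2e^(2t)sin(4t) - 2c_2e^(2t)cos(4t), v(t) = c_1e^(2t)sin(4t) - c_2e^(2t)cos(4t)

Coefficient matrix A = [[10, -20], [4, -6]].
Characteristic polynomial det(A - λI) = λ^2 - 4λ + 20 = 0.
Eigenvalues λ = 2 ± 4i (complex conjugate pair).
For λ=2+4i: an eigenvector is (1,0) - i(2,1) = (1 - 2i, 0 - i).
A real fundamental pair from Re and Im of e^((2+4i)t)v: X_1 = e^(2t)(cos(4t)·(1,0) + sin(4t)·(2,1)), X_2 = e^(2t)(sin(4t)·(1,0) - cos(4t)·(2,1)).
General solution: c_1X_1 + c_2X_2.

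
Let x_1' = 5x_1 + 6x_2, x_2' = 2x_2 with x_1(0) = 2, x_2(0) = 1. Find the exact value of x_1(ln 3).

954

A = [[5,6],[0,2]]; eigenvalues λ = 5, 2.
Eigenvectors: (-1,0) for λ=5, (-2,1) for λ=2.
From the initial condition, c_1 = -4, c_2 = 1.
x_1(ln 3) = (-4)(3^5)(-1) + (1)(3^2)(-2) = 954.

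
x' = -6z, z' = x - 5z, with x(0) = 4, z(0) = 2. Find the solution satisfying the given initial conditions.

x(t) = 4e^(-3t), z(t) = 2e^(-3t)

Coefficient matrix A = [[0, -6], [1, -5]].
Characteristic polynomial det(A - λI) = λ^2 + 5λ + 6 = 0.
Eigenvalues λ = -2, -3.
For λ=-2: (A-λI) row 1 is [2, -6], so an eigenvector is (-3, -1).
For λ=-3: (A-λI) row 1 is [3, -6], so an eigenvector is (-2, -1).
General solution: c_1e^(-2t)(-3,-1) + c_2e^(-3t)(-2,-1).
Applying x(0)=4, z(0)=2 gives c_1=0, c_2=-2.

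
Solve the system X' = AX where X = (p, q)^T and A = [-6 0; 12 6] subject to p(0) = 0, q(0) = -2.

Coefficient matrix A = [[-6, 0], [12, 6]].
Characteristic polynomial det(A - λI) = λ^2 - 36 = 0.
Eigenvalues λ = -6, 6.
For λ=-6: (A-λI) row 2 is [12, 12], so an eigenvector is (-1, 1).
For λ=6: (A-λI) row 1 is [-12, 0], so an eigenvector is (0, -1).
General solution: c_1e^(-6t)(-1,1) + c_2e^(6t)(0,-1).
Applying p(0)=0, q(0)=-2 gives c_1=0, c_2=2.

p(t) = 0, q(t) = -2e^(6t)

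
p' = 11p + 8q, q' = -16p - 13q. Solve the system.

p(t) = -C_1e^(3t) + C_2e^(-5t), q(t) = C_1e^(3t) - 2C_2e^(-5t)

Coefficient matrix A = [[11, 8], [-16, -13]].
Characteristic polynomial det(A - λI) = λ^2 + 2λ - 15 = 0.
Eigenvalues λ = 3, -5.
For λ=3: (A-λI) row 1 is [8, 8], so an eigenvector is (-1, 1).
For λ=-5: (A-λI) row 1 is [16, 8], so an eigenvector is (1, -2).
General solution: C_1e^(3t)(-1,1) + C_2e^(-5t)(1,-2).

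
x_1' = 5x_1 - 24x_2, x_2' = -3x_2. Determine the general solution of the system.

x_1(t) = 3C_1e^(-3t) + C_2e^(5t), x_2(t) = C_1e^(-3t)

Coefficient matrix A = [[5, -24], [0, -3]].
Characteristic polynomial det(A - λI) = λ^2 - 2λ - 15 = 0.
Eigenvalues λ = -3, 5.
For λ=-3: (A-λI) row 1 is [8, -24], so an eigenvector is (3, 1).
For λ=5: (A-λI) row 1 is [0, -24], so an eigenvector is (1, 0).
General solution: C_1e^(-3t)(3,1) + C_2e^(5t)(1,0).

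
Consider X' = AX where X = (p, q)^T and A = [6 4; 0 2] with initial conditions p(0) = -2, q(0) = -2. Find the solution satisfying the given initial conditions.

p(t) = -4e^(6t) + 2e^(2t), q(t) = -2e^(2t)

Coefficient matrix A = [[6, 4], [0, 2]].
Characteristic polynomial det(A - λI) = λ^2 - 8λ + 12 = 0.
Eigenvalues λ = 2, 6.
For λ=2: (A-λI) row 1 is [4, 4], so an eigenvector is (-1, 1).
For λ=6: (A-λI) row 1 is [0, 4], so an eigenvector is (-1, 0).
General solution: K_1e^(2t)(-1,1) + K_2e^(6t)(-1,0).
Applying p(0)=-2, q(0)=-2 gives K_1=-2, K_2=4.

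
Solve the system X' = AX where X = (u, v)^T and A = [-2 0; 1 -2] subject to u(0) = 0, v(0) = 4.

u(t) = 0, v(t) = 4e^(-2t)

Coefficient matrix A = [[-2, 0], [1, -2]].
Characteristic polynomial det(A - λI) = λ^2 + 4λ + 4 = 0.
Single eigenvalue λ = -2 with algebraic multiplicity 2.
Eigenvector v = (0,-1); generalized eigenvector w with (A-λI)w=v is (-1,2).
General solution: e^(-2t)[C_1·v + C_2·(t·v + w)].
Applying u(0)=0, v(0)=4 gives C_1=-4, C_2=0.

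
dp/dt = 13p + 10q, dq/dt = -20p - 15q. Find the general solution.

p(t) = -2c_1e^(-t)sin(2t) - c_1e^(-t)cos(2t) - c_2e^(-t)sin(2t) + 2c_2e^(-t)cos(2t), q(t) = 3c_1e^(-t)sin(2t) + c_1e^(-t)cos(2t) + c_2e^(-t)sin(2t) - 3c_2e^(-t)cos(2t)

Coefficient matrix A = [[13, 10], [-20, -15]].
Characteristic polynomial det(A - λI) = λ^2 + 2λ + 5 = 0.
Eigenvalues λ = -1 ± 2i (complex conjugate pair).
For λ=-1+2i: an eigenvector is (-1,1) - i(-2,3) = (-1 + 2i, 1 - 3i).
A real fundamental pair from Re and Im of e^((-1+2i)t)v: X_1 = e^(-t)(cos(2t)·(-1,1) + sin(2t)·(-2,3)), X_2 = e^(-t)(sin(2t)·(-1,1) - cos(2t)·(-2,3)).
General solution: c_1X_1 + c_2X_2.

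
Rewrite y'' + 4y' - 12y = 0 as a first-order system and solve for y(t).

Let x_1 = y, x_2 = y'. Then x_1' = x_2 and x_2' = 12x_1 - 4x_2.
A = [[0,1],[12,-4]]; det(A-λI) = λ^2 + 4λ - 12.
Eigenvalues λ = 2, -6 with eigenvectors (1,2), (1,-6).

y(t) = c_1e^(2t) + c_2e^(-6t)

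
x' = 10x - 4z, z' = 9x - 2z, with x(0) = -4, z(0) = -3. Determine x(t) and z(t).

x(t) = -12te^(4t) - 4e^(4t), z(t) = -18te^(4t) - 3e^(4t)

Coefficient matrix A = [[10, -4], [9, -2]].
Characteristic polynomial det(A - λI) = λ^2 - 8λ + 16 = 0.
Single eigenvalue λ = 4 with algebraic multiplicity 2.
Eigenvector v = (2,3); generalized eigenvector w with (A-λI)w=v is (1,1).
General solution: e^(4t)[K_1·v + K_2·(t·v + w)].
Applying x(0)=-4, z(0)=-3 gives K_1=1, K_2=-6.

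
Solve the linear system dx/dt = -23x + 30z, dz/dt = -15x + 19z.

Coefficient matrix A = [[-23, 30], [-15, 19]].
Characteristic polynomial det(A - λI) = λ^2 + 4λ + 13 = 0.
Eigenvalues λ = -2 ± 3i (complex conjugate pair).
For λ=-2+3i: an eigenvector is (3,2) - i(-1,-1) = (3 + i, 2 + i).
A real fundamental pair from Re and Im of e^((-2+3i)t)v: X_1 = e^(-2t)(cos(3t)·(3,2) + sin(3t)·(-1,-1)), X_2 = e^(-2t)(sin(3t)·(3,2) - cos(3t)·(-1,-1)).
General solution: C_1X_1 + C_2X_2.

x(t) = -C_1e^(-2t)sin(3t) + 3C_1e^(-2t)cos(3t) + 3C_2e^(-2t)sin(3t) + C_2e^(-2t)cos(3t), z(t) = -C_1e^(-2t)sin(3t) + 2C_1e^(-2t)cos(3t) + 2C_2e^(-2t)sin(3t) + C_2e^(-2t)cos(3t)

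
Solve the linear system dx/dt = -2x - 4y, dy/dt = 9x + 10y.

Coefficient matrix A = [[-2, -4], [9, 10]].
Characteristic polynomial det(A - λI) = λ^2 - 8λ + 16 = 0.
Single eigenvalue λ = 4 with algebraic multiplicity 2.
Eigenvector v = (-2,3); generalized eigenvector w with (A-λI)w=v is (1,-1).
General solution: e^(4t)[K_1·v + K_2·(t·v + w)].

x(t) = -2K_1e^(4t) - 2K_2te^(4t) + K_2e^(4t), y(t) = 3K_1e^(4t) + 3K_2te^(4t) - K_2e^(4t)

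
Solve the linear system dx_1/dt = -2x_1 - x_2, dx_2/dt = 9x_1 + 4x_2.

Coefficient matrix A = [[-2, -1], [9, 4]].
Characteristic polynomial det(A - λI) = λ^2 - 2λ + 1 = 0.
Single eigenvalue λ = 1 with algebraic multiplicity 2.
Eigenvector v = (-1,3); generalized eigenvector w with (A-λI)w=v is (1,-2).
General solution: e^(t)[c_1·v + c_2·(t·v + w)].

x_1(t) = -c_1e^(t) - c_2te^(t) + c_2e^(t), x_2(t) = 3c_1e^(t) + 3c_2te^(t) - 2c_2e^(t)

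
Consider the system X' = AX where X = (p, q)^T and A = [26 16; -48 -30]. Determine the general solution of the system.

Coefficient matrix A = [[26, 16], [-48, -30]].
Characteristic polynomial det(A - λI) = λ^2 + 4λ - 12 = 0.
Eigenvalues λ = 2, -6.
For λ=2: (A-λI) row 1 is [24, 16], so an eigenvector is (2, -3).
For λ=-6: (A-λI) row 1 is [32, 16], so an eigenvector is (-1, 2).
General solution: K_1e^(2t)(2,-3) + K_2e^(-6t)(-1,2).

p(t) = 2K_1e^(2t) - K_2e^(-6t), q(t) = -3K_1e^(2t) + 2K_2e^(-6t)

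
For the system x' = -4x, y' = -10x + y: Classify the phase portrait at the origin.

A = [[-4,0],[-10,1]]; det(A-λI) = λ^2 + 3λ - 4.
λ = 1, -4: opposite signs.

saddle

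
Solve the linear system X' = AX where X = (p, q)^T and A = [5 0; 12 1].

Coefficient matrix A = [[5, 0], [12, 1]].
Characteristic polynomial det(A - λI) = λ^2 - 6λ + 5 = 0.
Eigenvalues λ = 1, 5.
For λ=1: (A-λI) row 1 is [4, 0], so an eigenvector is (0, -1).
For λ=5: (A-λI) row 2 is [12, -4], so an eigenvector is (-1, -3).
General solution: c_1e^(t)(0,-1) + c_2e^(5t)(-1,-3).

p(t) = -c_2e^(5t), q(t) = -c_1e^(t) - 3c_2e^(5t)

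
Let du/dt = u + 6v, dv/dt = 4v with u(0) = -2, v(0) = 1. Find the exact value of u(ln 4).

A = [[1,6],[0,4]]; eigenvalues λ = 4, 1.
Eigenvectors: (2,1) for λ=4, (-1,0) for λ=1.
From the initial condition, c_1 = 1, c_2 = 4.
u(ln 4) = (1)(4^4)(2) + (4)(4^1)(-1) = 496.

496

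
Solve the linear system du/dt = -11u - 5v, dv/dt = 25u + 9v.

Coefficient matrix A = [[-11, -5], [25, 9]].
Characteristic polynomial det(A - λI) = λ^2 + 2λ + 26 = 0.
Eigenvalues λ = -1 ± 5i (complex conjugate pair).
For λ=-1+5i: an eigenvector is (1,-2) - i(0,1) = (1, -2 - i).
A real fundamental pair from Re and Im of e^((-1+5i)t)v: X_1 = e^(-t)(cos(5t)·(1,-2) + sin(5t)·(0,1)), X_2 = e^(-t)(sin(5t)·(1,-2) - cos(5t)·(0,1)).
General solution: K_1X_1 + K_2X_2.

u(t) = K_1e^(-t)cos(5t) + K_2e^(-t)sin(5t), v(t) = K_1e^(-t)sin(5t) - 2K_1e^(-t)cos(5t) - 2K_2e^(-t)sin(5t) - K_2e^(-t)cos(5t)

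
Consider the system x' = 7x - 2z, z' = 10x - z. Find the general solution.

x(t) = c_1e^(3t)cos(2t) + c_2e^(3t)sin(2t), z(t) = c_1e^(3t)sin(2t) + 2c_1e^(3t)cos(2t) + 2c_2e^(3t)sin(2t) - c_2e^(3t)cos(2t)

Coefficient matrix A = [[7, -2], [10, -1]].
Characteristic polynomial det(A - λI) = λ^2 - 6λ + 13 = 0.
Eigenvalues λ = 3 ± 2i (complex conjugate pair).
For λ=3+2i: an eigenvector is (1,2) - i(0,1) = (1, 2 - i).
A real fundamental pair from Re and Im of e^((3+2i)t)v: X_1 = e^(3t)(cos(2t)·(1,2) + sin(2t)·(0,1)), X_2 = e^(3t)(sin(2t)·(1,2) - cos(2t)·(0,1)).
General solution: c_1X_1 + c_2X_2.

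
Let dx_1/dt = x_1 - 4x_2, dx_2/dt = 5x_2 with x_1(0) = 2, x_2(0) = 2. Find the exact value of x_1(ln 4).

-2032

A = [[1,-4],[0,5]]; eigenvalues λ = 1, 5.
Eigenvectors: (-1,0) for λ=1, (-1,1) for λ=5.
From the initial condition, c_1 = -4, c_2 = 2.
x_1(ln 4) = (-4)(4^1)(-1) + (2)(4^5)(-1) = -2032.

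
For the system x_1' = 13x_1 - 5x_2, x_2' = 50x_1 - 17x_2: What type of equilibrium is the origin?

A = [[13,-5],[50,-17]]; det(A-λI) = λ^2 + 4λ + 29.
λ = -2 ± 5i: negative real part.

stable spiral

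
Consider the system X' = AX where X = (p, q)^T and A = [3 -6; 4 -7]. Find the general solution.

p(t) = 3K_1e^(-t) + K_2e^(-3t), q(t) = 2K_1e^(-t) + K_2e^(-3t)

Coefficient matrix A = [[3, -6], [4, -7]].
Characteristic polynomial det(A - λI) = λ^2 + 4λ + 3 = 0.
Eigenvalues λ = -1, -3.
For λ=-1: (A-λI) row 1 is [4, -6], so an eigenvector is (3, 2).
For λ=-3: (A-λI) row 1 is [6, -6], so an eigenvector is (1, 1).
General solution: K_1e^(-t)(3,2) + K_2e^(-3t)(1,1).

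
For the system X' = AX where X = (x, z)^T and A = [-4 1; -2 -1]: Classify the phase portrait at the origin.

A = [[-4,1],[-2,-1]]; det(A-λI) = λ^2 + 5λ + 6.
λ = -3, -2: both negative.

stable node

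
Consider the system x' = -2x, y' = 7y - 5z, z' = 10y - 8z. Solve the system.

x(t) = K_2e^(-2t), y(t) = K_1e^(2t) + K_3e^(-3t), z(t) = K_1e^(2t) + 2K_3e^(-3t)

Coefficient matrix A = [[-2, 0, 0], [0, 7, -5], [0, 10, -8]].
det(A - λI) = 0 gives eigenvalues λ = 2, -2, -3.
For λ=2: eigenvector (0,1,1).
For λ=-2: eigenvector (1,0,0).
For λ=-3: eigenvector (0,1,2).
General solution: K_1e^(2t)(0,1,1) + K_2e^(-2t)(1,0,0) + K_3e^(-3t)(0,1,2).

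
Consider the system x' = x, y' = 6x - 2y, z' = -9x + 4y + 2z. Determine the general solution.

Coefficient matrix A = [[1, 0, 0], [6, -2, 0], [-9, 4, 2]].
det(A - λI) = 0 gives eigenvalues λ = 2, 1, -2.
For λ=2: eigenvector (0,0,1).
For λ=1: eigenvector (1,2,1).
For λ=-2: eigenvector (0,-1,1).
General solution: c_1e^(2t)(0,0,1) + c_2e^(t)(1,2,1) + c_3e^(-2t)(0,-1,1).

x(t) = c_2e^(t), y(t) = 2c_2e^(t) - c_3e^(-2t), z(t) = c_1e^(2t) + c_2e^(t) + c_3e^(-2t)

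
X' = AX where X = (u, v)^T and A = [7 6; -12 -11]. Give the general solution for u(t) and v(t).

Coefficient matrix A = [[7, 6], [-12, -11]].
Characteristic polynomial det(A - λI) = λ^2 + 4λ - 5 = 0.
Eigenvalues λ = 1, -5.
For λ=1: (A-λI) row 1 is [6, 6], so an eigenvector is (1, -1).
For λ=-5: (A-λI) row 1 is [12, 6], so an eigenvector is (-1, 2).
General solution: C_1e^(t)(1,-1) + C_2e^(-5t)(-1,2).

u(t) = C_1e^(t) - C_2e^(-5t), v(t) = -C_1e^(t) + 2C_2e^(-5t)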